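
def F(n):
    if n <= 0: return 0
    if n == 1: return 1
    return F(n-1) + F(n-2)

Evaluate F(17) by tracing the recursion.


Computing F(17) bottom-up:
F(0) = 0
F(1) = 1
F(2) = F(1) + F(0) = 1 + 0 = 1
F(3) = F(2) + F(1) = 1 + 1 = 2
F(4) = F(3) + F(2) = 2 + 1 = 3
F(5) = F(4) + F(3) = 3 + 2 = 5
F(6) = F(5) + F(4) = 5 + 3 = 8
F(7) = F(6) + F(5) = 8 + 5 = 13
F(8) = F(7) + F(6) = 13 + 8 = 21
F(9) = F(8) + F(7) = 21 + 13 = 34
F(10) = F(9) + F(8) = 34 + 21 = 55
F(11) = F(10) + F(9) = 55 + 34 = 89
F(12) = F(11) + F(10) = 89 + 55 = 144
F(13) = F(12) + F(11) = 144 + 89 = 233
F(14) = F(13) + F(12) = 233 + 144 = 377
F(15) = F(14) + F(13) = 377 + 233 = 610
F(16) = F(15) + F(14) = 610 + 377 = 987
F(17) = F(16) + F(15) = 987 + 610 = 1597

1597


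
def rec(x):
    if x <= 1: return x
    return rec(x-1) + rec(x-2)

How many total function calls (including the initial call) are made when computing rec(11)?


Let C(n) = total calls for rec(n)
C(0) = 1, C(1) = 1
C(2) = 1 + C(1) + C(0) = 1 + 1 + 1 = 3
C(3) = 1 + C(2) + C(1) = 1 + 3 + 1 = 5
C(4) = 1 + C(3) + C(2) = 1 + 5 + 3 = 9
C(5) = 1 + C(4) + C(3) = 1 + 9 + 5 = 15
C(6) = 1 + C(5) + C(4) = 1 + 15 + 9 = 25
C(7) = 1 + C(6) + C(5) = 1 + 25 + 15 = 41
C(8) = 1 + C(7) + C(6) = 1 + 41 + 25 = 67
C(9) = 1 + C(8) + C(7) = 1 + 67 + 41 = 109
C(10) = 1 + C(9) + C(8) = 1 + 109 + 67 = 177
C(11) = 1 + C(10) + C(9) = 1 + 177 + 109 = 287

287


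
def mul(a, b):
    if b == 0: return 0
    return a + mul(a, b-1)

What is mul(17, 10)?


mul(17, 10) = 17 + mul(17, 9)
mul(17, 9) = 17 + mul(17, 8)
mul(17, 8) = 17 + mul(17, 7)
mul(17, 7) = 17 + mul(17, 6)
mul(17, 6) = 17 + mul(17, 5)
mul(17, 5) = 17 + mul(17, 4)
mul(17, 4) = 17 + mul(17, 3)
mul(17, 3) = 17 + mul(17, 2)
mul(17, 2) = 17 + mul(17, 1)
mul(17, 1) = 17 + mul(17, 0)
mul(17, 0) = 0  (base case)
Total: 17 + 17 + 17 + 17 + 17 + 17 + 17 + 17 + 17 + 17 + 0 = 170

170


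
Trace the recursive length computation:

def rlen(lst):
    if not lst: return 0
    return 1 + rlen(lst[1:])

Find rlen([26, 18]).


rlen([26, 18]) = 1 + rlen([18])
rlen([18]) = 1 + rlen([])
rlen([]) = 0  (base case)
Unwinding: 1 + 1 + 0 = 2

2


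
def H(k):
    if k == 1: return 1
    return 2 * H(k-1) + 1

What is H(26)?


H(26) = 2 * H(25) + 1
H(25) = 2 * H(24) + 1
H(24) = 2 * H(23) + 1
H(23) = 2 * H(22) + 1
H(22) = 2 * H(21) + 1
H(21) = 2 * H(20) + 1
H(20) = 2 * H(19) + 1
H(19) = 2 * H(18) + 1
H(18) = 2 * H(17) + 1
H(17) = 2 * H(16) + 1
H(16) = 2 * H(15) + 1
H(15) = 2 * H(14) + 1
H(14) = 2 * H(13) + 1
H(13) = 2 * H(12) + 1
H(12) = 2 * H(11) + 1
H(11) = 2 * H(10) + 1
H(10) = 2 * H(9) + 1
H(9) = 2 * H(8) + 1
H(8) = 2 * H(7) + 1
H(7) = 2 * H(6) + 1
H(6) = 2 * H(5) + 1
H(5) = 2 * H(4) + 1
H(4) = 2 * H(3) + 1
H(3) = 2 * H(2) + 1
H(2) = 2 * H(1) + 1
H(1) = 1  (base case)
H(2) = 2 * 1 + 1 = 3
H(3) = 2 * 3 + 1 = 7
H(4) = 2 * 7 + 1 = 15
H(5) = 2 * 15 + 1 = 31
H(6) = 2 * 31 + 1 = 63
H(7) = 2 * 63 + 1 = 127
H(8) = 2 * 127 + 1 = 255
H(9) = 2 * 255 + 1 = 511
H(10) = 2 * 511 + 1 = 1023
H(11) = 2 * 1023 + 1 = 2047
H(12) = 2 * 2047 + 1 = 4095
H(13) = 2 * 4095 + 1 = 8191
H(14) = 2 * 8191 + 1 = 16383
H(15) = 2 * 16383 + 1 = 32767
H(16) = 2 * 32767 + 1 = 65535
H(17) = 2 * 65535 + 1 = 131071
H(18) = 2 * 131071 + 1 = 262143
H(19) = 2 * 262143 + 1 = 524287
H(20) = 2 * 524287 + 1 = 1048575
H(21) = 2 * 1048575 + 1 = 2097151
H(22) = 2 * 2097151 + 1 = 4194303
H(23) = 2 * 4194303 + 1 = 8388607
H(24) = 2 * 8388607 + 1 = 16777215
H(25) = 2 * 16777215 + 1 = 33554431
H(26) = 2 * 33554431 + 1 = 67108863

67108863


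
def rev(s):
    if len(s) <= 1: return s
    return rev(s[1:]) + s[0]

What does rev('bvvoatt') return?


rev('bvvoatt') = rev('vvoatt') + 'b'
rev('vvoatt') = rev('voatt') + 'v'
rev('voatt') = rev('oatt') + 'v'
rev('oatt') = rev('att') + 'o'
rev('att') = rev('tt') + 'a'
rev('tt') = rev('t') + 't'
rev('t') = 't'  (base case)
Concatenating: 't' + 't' + 'a' + 'o' + 'v' + 'v' + 'b' = 'ttaovvb'

ttaovvb


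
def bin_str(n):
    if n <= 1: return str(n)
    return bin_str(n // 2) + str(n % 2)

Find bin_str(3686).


bin_str(3686) = bin_str(1843) + '0'
bin_str(1843) = bin_str(921) + '1'
bin_str(921) = bin_str(460) + '1'
bin_str(460) = bin_str(230) + '0'
bin_str(230) = bin_str(115) + '0'
bin_str(115) = bin_str(57) + '1'
bin_str(57) = bin_str(28) + '1'
bin_str(28) = bin_str(14) + '0'
bin_str(14) = bin_str(7) + '0'
bin_str(7) = bin_str(3) + '1'
bin_str(3) = bin_str(1) + '1'
bin_str(1) = '1'  (base case)
Concatenating: '1' + '1' + '1' + '0' + '0' + '1' + '1' + '0' + '0' + '1' + '1' + '0' = '111001100110'

111001100110


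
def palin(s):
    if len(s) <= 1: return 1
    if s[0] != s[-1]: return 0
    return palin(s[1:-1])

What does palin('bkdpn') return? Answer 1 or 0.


palin('bkdpn'): s[0]='b' != s[-1]='n' -> return 0
Result: 0 (not a palindrome)

0


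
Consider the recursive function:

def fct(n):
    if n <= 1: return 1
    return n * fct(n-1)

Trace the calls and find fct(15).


fct(15)
= 15 * fct(14)
= 15 * 14 * fct(13)
= 15 * 14 * 13 * fct(12)
= 15 * 14 * 13 * 12 * fct(11)
= 15 * 14 * 13 * 12 * 11 * fct(10)
= 15 * 14 * 13 * 12 * 11 * 10 * fct(9)
= 15 * 14 * 13 * 12 * 11 * 10 * 9 * fct(8)
= 15 * 14 * 13 * 12 * 11 * 10 * 9 * 8 * fct(7)
= 15 * 14 * 13 * 12 * 11 * 10 * 9 * 8 * 7 * fct(6)
= 15 * 14 * 13 * 12 * 11 * 10 * 9 * 8 * 7 * 6 * fct(5)
= 15 * 14 * 13 * 12 * 11 * 10 * 9 * 8 * 7 * 6 * 5 * fct(4)
= 15 * 14 * 13 * 12 * 11 * 10 * 9 * 8 * 7 * 6 * 5 * 4 * fct(3)
= 15 * 14 * 13 * 12 * 11 * 10 * 9 * 8 * 7 * 6 * 5 * 4 * 3 * fct(2)
= 15 * 14 * 13 * 12 * 11 * 10 * 9 * 8 * 7 * 6 * 5 * 4 * 3 * 2 * fct(1)
= 15 * 14 * 13 * 12 * 11 * 10 * 9 * 8 * 7 * 6 * 5 * 4 * 3 * 2 * 1
= 1307674368000

1307674368000


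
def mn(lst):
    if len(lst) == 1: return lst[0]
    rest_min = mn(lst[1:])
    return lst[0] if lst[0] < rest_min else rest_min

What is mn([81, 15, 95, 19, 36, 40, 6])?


mn([81, 15, 95, 19, 36, 40, 6]): compare 81 with mn([15, 95, 19, 36, 40, 6])
mn([15, 95, 19, 36, 40, 6]): compare 15 with mn([95, 19, 36, 40, 6])
mn([95, 19, 36, 40, 6]): compare 95 with mn([19, 36, 40, 6])
mn([19, 36, 40, 6]): compare 19 with mn([36, 40, 6])
mn([36, 40, 6]): compare 36 with mn([40, 6])
mn([40, 6]): compare 40 with mn([6])
mn([6]) = 6  (base case)
Compare 40 with 6 -> 6
Compare 36 with 6 -> 6
Compare 19 with 6 -> 6
Compare 95 with 6 -> 6
Compare 15 with 6 -> 6
Compare 81 with 6 -> 6

6


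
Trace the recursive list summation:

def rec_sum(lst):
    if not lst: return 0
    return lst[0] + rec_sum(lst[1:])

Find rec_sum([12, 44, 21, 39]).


rec_sum([12, 44, 21, 39]) = 12 + rec_sum([44, 21, 39])
rec_sum([44, 21, 39]) = 44 + rec_sum([21, 39])
rec_sum([21, 39]) = 21 + rec_sum([39])
rec_sum([39]) = 39 + rec_sum([])
rec_sum([]) = 0  (base case)
Total: 12 + 44 + 21 + 39 + 0 = 116

116


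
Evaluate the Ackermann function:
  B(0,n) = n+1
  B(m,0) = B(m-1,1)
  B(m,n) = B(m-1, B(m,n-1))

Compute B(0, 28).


B(0, 28) = 29
Result: B(0, 28) = 29

29


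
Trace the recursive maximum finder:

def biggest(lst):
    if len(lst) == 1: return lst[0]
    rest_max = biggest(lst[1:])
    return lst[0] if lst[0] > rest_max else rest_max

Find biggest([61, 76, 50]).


biggest([61, 76, 50]): compare 61 with biggest([76, 50])
biggest([76, 50]): compare 76 with biggest([50])
biggest([50]) = 50  (base case)
Compare 76 with 50 -> 76
Compare 61 with 76 -> 76

76


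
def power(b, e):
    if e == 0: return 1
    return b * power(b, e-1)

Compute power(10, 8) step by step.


power(10, 8)
= 10 * power(10, 7)
= 10 * 10 * power(10, 6)
= 10 * 10 * 10 * power(10, 5)
= 10 * 10 * 10 * 10 * power(10, 4)
= 10 * 10 * 10 * 10 * 10 * power(10, 3)
= 10 * 10 * 10 * 10 * 10 * 10 * power(10, 2)
= 10 * 10 * 10 * 10 * 10 * 10 * 10 * power(10, 1)
= 10 * 10 * 10 * 10 * 10 * 10 * 10 * 10 * power(10, 0)
= 10 * 10 * 10 * 10 * 10 * 10 * 10 * 10 * 1
= 100000000

100000000


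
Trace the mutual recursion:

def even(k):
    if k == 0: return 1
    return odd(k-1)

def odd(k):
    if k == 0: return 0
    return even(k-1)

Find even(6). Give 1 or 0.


even(6) = odd(5)
odd(5) = even(4)
even(4) = odd(3)
odd(3) = even(2)
even(2) = odd(1)
odd(1) = even(0)
even(0) = 1  (base case)
Result: 1

1


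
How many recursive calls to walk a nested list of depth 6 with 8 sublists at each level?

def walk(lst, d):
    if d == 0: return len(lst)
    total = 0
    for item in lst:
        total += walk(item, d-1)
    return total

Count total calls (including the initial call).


At depth 0 (root): 1 call
At depth 1: each of 1 parents calls walk on 8 children = 8 calls
At depth 2: each of 8 parents calls walk on 8 children = 64 calls
At depth 3: each of 64 parents calls walk on 8 children = 512 calls
At depth 4: each of 512 parents calls walk on 8 children = 4096 calls
At depth 5: each of 4096 parents calls walk on 8 children = 32768 calls
At depth 6: each of 32768 parents calls walk on 8 children = 262144 calls
Total: 1 + 8 + 64 + 512 + 4096 + 32768 + 262144 = 299593

299593


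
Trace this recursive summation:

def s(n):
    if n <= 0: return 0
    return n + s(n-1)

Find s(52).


s(52)
= 52 + 51 + 50 + 49 + 48 + 47 + 46 + 45 + 44 + 43 + 42 + 41 + 40 + 39 + 38 + 37 + 36 + 35 + 34 + 33 + 32 + 31 + 30 + 29 + 28 + 27 + 26 + 25 + 24 + 23 + 22 + 21 + 20 + 19 + 18 + 17 + 16 + 15 + 14 + 13 + 12 + 11 + 10 + 9 + 8 + 7 + 6 + 5 + 4 + 3 + 2 + 1 + s(0)
= 52 + 51 + 50 + 49 + 48 + 47 + 46 + 45 + 44 + 43 + 42 + 41 + 40 + 39 + 38 + 37 + 36 + 35 + 34 + 33 + 32 + 31 + 30 + 29 + 28 + 27 + 26 + 25 + 24 + 23 + 22 + 21 + 20 + 19 + 18 + 17 + 16 + 15 + 14 + 13 + 12 + 11 + 10 + 9 + 8 + 7 + 6 + 5 + 4 + 3 + 2 + 1 + 0
= 1378

1378


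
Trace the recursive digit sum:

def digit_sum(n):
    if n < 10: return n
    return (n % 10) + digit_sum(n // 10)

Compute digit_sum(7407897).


digit_sum(7407897) = 7 + digit_sum(740789)
digit_sum(740789) = 9 + digit_sum(74078)
digit_sum(74078) = 8 + digit_sum(7407)
digit_sum(7407) = 7 + digit_sum(740)
digit_sum(740) = 0 + digit_sum(74)
digit_sum(74) = 4 + digit_sum(7)
digit_sum(7) = 7  (base case)
Total: 7 + 9 + 8 + 7 + 0 + 4 + 7 = 42

42


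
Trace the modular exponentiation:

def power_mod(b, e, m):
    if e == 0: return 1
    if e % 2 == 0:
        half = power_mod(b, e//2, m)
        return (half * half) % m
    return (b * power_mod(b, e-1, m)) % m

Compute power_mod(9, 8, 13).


power_mod(9, 8, 13): e is even, compute power_mod(9, 4, 13)
  power_mod(9, 4, 13): e is even, compute power_mod(9, 2, 13)
    power_mod(9, 2, 13): e is even, compute power_mod(9, 1, 13)
      power_mod(9, 1, 13): e is odd, compute power_mod(9, 0, 13)
        power_mod(9, 0, 13) = 1
      (9 * 1) % 13 = 9
    half=9, (9*9) % 13 = 3
  half=3, (3*3) % 13 = 9
half=9, (9*9) % 13 = 3

3


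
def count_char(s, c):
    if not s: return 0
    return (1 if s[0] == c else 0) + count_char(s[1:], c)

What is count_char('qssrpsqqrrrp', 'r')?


s[0]='q' != 'r' -> 0
s[0]='s' != 'r' -> 0
s[0]='s' != 'r' -> 0
s[0]='r' == 'r' -> 1
s[0]='p' != 'r' -> 0
s[0]='s' != 'r' -> 0
s[0]='q' != 'r' -> 0
s[0]='q' != 'r' -> 0
s[0]='r' == 'r' -> 1
s[0]='r' == 'r' -> 1
s[0]='r' == 'r' -> 1
s[0]='p' != 'r' -> 0
Sum: 0 + 0 + 0 + 1 + 0 + 0 + 0 + 0 + 1 + 1 + 1 + 0 = 4

4


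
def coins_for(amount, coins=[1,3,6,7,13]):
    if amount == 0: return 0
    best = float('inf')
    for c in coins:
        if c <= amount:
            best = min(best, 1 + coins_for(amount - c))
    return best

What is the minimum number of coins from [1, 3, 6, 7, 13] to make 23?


Building up with DP:
coins_for(0) = 0
coins_for(1) = min(1+coins_for(0)=1+0=1) = 1
coins_for(2) = min(1+coins_for(1)=1+1=2) = 2
coins_for(3) = min(1+coins_for(2)=1+2=3, 1+coins_for(0)=1+0=1) = 1
coins_for(4) = min(1+coins_for(3)=1+1=2, 1+coins_for(1)=1+1=2) = 2
coins_for(5) = min(1+coins_for(4)=1+2=3, 1+coins_for(2)=1+2=3) = 3
coins_for(6) = min(1+coins_for(5)=1+3=4, 1+coins_for(3)=1+1=2, 1+coins_for(0)=1+0=1) = 1
coins_for(7) = min(1+coins_for(6)=1+1=2, 1+coins_for(4)=1+2=3, 1+coins_for(1)=1+1=2, 1+coins_for(0)=1+0=1) = 1
coins_for(8) = min(1+coins_for(7)=1+1=2, 1+coins_for(5)=1+3=4, 1+coins_for(2)=1+2=3, 1+coins_for(1)=1+1=2) = 2
coins_for(9) = min(1+coins_for(8)=1+2=3, 1+coins_for(6)=1+1=2, 1+coins_for(3)=1+1=2, 1+coins_for(2)=1+2=3) = 2
coins_for(10) = min(1+coins_for(9)=1+2=3, 1+coins_for(7)=1+1=2, 1+coins_for(4)=1+2=3, 1+coins_for(3)=1+1=2) = 2
coins_for(11) = min(1+coins_for(10)=1+2=3, 1+coins_for(8)=1+2=3, 1+coins_for(5)=1+3=4, 1+coins_for(4)=1+2=3) = 3
coins_for(12) = min(1+coins_for(11)=1+3=4, 1+coins_for(9)=1+2=3, 1+coins_for(6)=1+1=2, 1+coins_for(5)=1+3=4) = 2
coins_for(13) = min(1+coins_for(12)=1+2=3, 1+coins_for(10)=1+2=3, 1+coins_for(7)=1+1=2, 1+coins_for(6)=1+1=2, 1+coins_for(0)=1+0=1) = 1
coins_for(14) = min(1+coins_for(13)=1+1=2, 1+coins_for(11)=1+3=4, 1+coins_for(8)=1+2=3, 1+coins_for(7)=1+1=2, 1+coins_for(1)=1+1=2) = 2
coins_for(15) = min(1+coins_for(14)=1+2=3, 1+coins_for(12)=1+2=3, 1+coins_for(9)=1+2=3, 1+coins_for(8)=1+2=3, 1+coins_for(2)=1+2=3) = 3
coins_for(16) = min(1+coins_for(15)=1+3=4, 1+coins_for(13)=1+1=2, 1+coins_for(10)=1+2=3, 1+coins_for(9)=1+2=3, 1+coins_for(3)=1+1=2) = 2
coins_for(17) = min(1+coins_for(16)=1+2=3, 1+coins_for(14)=1+2=3, 1+coins_for(11)=1+3=4, 1+coins_for(10)=1+2=3, 1+coins_for(4)=1+2=3) = 3
coins_for(18) = min(1+coins_for(17)=1+3=4, 1+coins_for(15)=1+3=4, 1+coins_for(12)=1+2=3, 1+coins_for(11)=1+3=4, 1+coins_for(5)=1+3=4) = 3
coins_for(19) = min(1+coins_for(18)=1+3=4, 1+coins_for(16)=1+2=3, 1+coins_for(13)=1+1=2, 1+coins_for(12)=1+2=3, 1+coins_for(6)=1+1=2) = 2
coins_for(20) = min(1+coins_for(19)=1+2=3, 1+coins_for(17)=1+3=4, 1+coins_for(14)=1+2=3, 1+coins_for(13)=1+1=2, 1+coins_for(7)=1+1=2) = 2
coins_for(21) = min(1+coins_for(20)=1+2=3, 1+coins_for(18)=1+3=4, 1+coins_for(15)=1+3=4, 1+coins_for(14)=1+2=3, 1+coins_for(8)=1+2=3) = 3
coins_for(22) = min(1+coins_for(21)=1+3=4, 1+coins_for(19)=1+2=3, 1+coins_for(16)=1+2=3, 1+coins_for(15)=1+3=4, 1+coins_for(9)=1+2=3) = 3
coins_for(23) = min(1+coins_for(22)=1+3=4, 1+coins_for(20)=1+2=3, 1+coins_for(17)=1+3=4, 1+coins_for(16)=1+2=3, 1+coins_for(10)=1+2=3) = 3

3


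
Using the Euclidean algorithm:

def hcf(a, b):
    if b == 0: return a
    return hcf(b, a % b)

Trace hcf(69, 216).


hcf(69, 216) = hcf(216, 69)
hcf(216, 69) = hcf(69, 9)
hcf(69, 9) = hcf(9, 6)
hcf(9, 6) = hcf(6, 3)
hcf(6, 3) = hcf(3, 0)
hcf(3, 0) = 3  (base case)

3


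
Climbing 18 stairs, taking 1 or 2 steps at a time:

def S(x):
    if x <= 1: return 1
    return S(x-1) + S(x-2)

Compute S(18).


Building up from base cases:
S(0) = 1
S(1) = 1
S(2) = S(1) + S(0) = 1 + 1 = 2
S(3) = S(2) + S(1) = 2 + 1 = 3
S(4) = S(3) + S(2) = 3 + 2 = 5
S(5) = S(4) + S(3) = 5 + 3 = 8
S(6) = S(5) + S(4) = 8 + 5 = 13
S(7) = S(6) + S(5) = 13 + 8 = 21
S(8) = S(7) + S(6) = 21 + 13 = 34
S(9) = S(8) + S(7) = 34 + 21 = 55
S(10) = S(9) + S(8) = 55 + 34 = 89
S(11) = S(10) + S(9) = 89 + 55 = 144
S(12) = S(11) + S(10) = 144 + 89 = 233
S(13) = S(12) + S(11) = 233 + 144 = 377
S(14) = S(13) + S(12) = 377 + 233 = 610
S(15) = S(14) + S(13) = 610 + 377 = 987
S(16) = S(15) + S(14) = 987 + 610 = 1597
S(17) = S(16) + S(15) = 1597 + 987 = 2584
S(18) = S(17) + S(16) = 2584 + 1597 = 4181

4181


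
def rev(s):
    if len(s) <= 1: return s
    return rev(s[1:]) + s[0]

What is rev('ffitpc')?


rev('ffitpc') = rev('fitpc') + 'f'
rev('fitpc') = rev('itpc') + 'f'
rev('itpc') = rev('tpc') + 'i'
rev('tpc') = rev('pc') + 't'
rev('pc') = rev('c') + 'p'
rev('c') = 'c'  (base case)
Concatenating: 'c' + 'p' + 't' + 'i' + 'f' + 'f' = 'cptiff'

cptiff


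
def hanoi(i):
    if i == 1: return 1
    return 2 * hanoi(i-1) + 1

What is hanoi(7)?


hanoi(7) = 2 * hanoi(6) + 1
hanoi(6) = 2 * hanoi(5) + 1
hanoi(5) = 2 * hanoi(4) + 1
hanoi(4) = 2 * hanoi(3) + 1
hanoi(3) = 2 * hanoi(2) + 1
hanoi(2) = 2 * hanoi(1) + 1
hanoi(1) = 1  (base case)
hanoi(2) = 2 * 1 + 1 = 3
hanoi(3) = 2 * 3 + 1 = 7
hanoi(4) = 2 * 7 + 1 = 15
hanoi(5) = 2 * 15 + 1 = 31
hanoi(6) = 2 * 31 + 1 = 63
hanoi(7) = 2 * 63 + 1 = 127

127


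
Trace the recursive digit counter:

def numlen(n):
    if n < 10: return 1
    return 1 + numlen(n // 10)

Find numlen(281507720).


numlen(281507720) = 1 + numlen(28150772)
numlen(28150772) = 1 + numlen(2815077)
numlen(2815077) = 1 + numlen(281507)
numlen(281507) = 1 + numlen(28150)
numlen(28150) = 1 + numlen(2815)
numlen(2815) = 1 + numlen(281)
numlen(281) = 1 + numlen(28)
numlen(28) = 1 + numlen(2)
numlen(2) = 1  (base case: 2 < 10)
Unwinding: 1 + 1 + 1 + 1 + 1 + 1 + 1 + 1 + 1 = 9

9


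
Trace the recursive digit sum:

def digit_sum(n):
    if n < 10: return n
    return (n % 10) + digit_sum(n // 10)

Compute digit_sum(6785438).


digit_sum(6785438) = 8 + digit_sum(678543)
digit_sum(678543) = 3 + digit_sum(67854)
digit_sum(67854) = 4 + digit_sum(6785)
digit_sum(6785) = 5 + digit_sum(678)
digit_sum(678) = 8 + digit_sum(67)
digit_sum(67) = 7 + digit_sum(6)
digit_sum(6) = 6  (base case)
Total: 8 + 3 + 4 + 5 + 8 + 7 + 6 = 41

41


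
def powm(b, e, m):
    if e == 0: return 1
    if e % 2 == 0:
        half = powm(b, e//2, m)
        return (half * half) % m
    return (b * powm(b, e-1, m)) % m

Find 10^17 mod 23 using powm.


powm(10, 17, 23): e is odd, compute powm(10, 16, 23)
  powm(10, 16, 23): e is even, compute powm(10, 8, 23)
    powm(10, 8, 23): e is even, compute powm(10, 4, 23)
      powm(10, 4, 23): e is even, compute powm(10, 2, 23)
        powm(10, 2, 23): e is even, compute powm(10, 1, 23)
          powm(10, 1, 23): e is odd, compute powm(10, 0, 23)
          powm(10, 0, 23) = 1
          (10 * 1) % 23 = 10
        half=10, (10*10) % 23 = 8
      half=8, (8*8) % 23 = 18
    half=18, (18*18) % 23 = 2
  half=2, (2*2) % 23 = 4
(10 * 4) % 23 = 17

17


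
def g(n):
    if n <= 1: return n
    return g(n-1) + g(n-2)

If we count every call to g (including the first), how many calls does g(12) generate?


Let C(n) = total calls for g(n)
C(0) = 1, C(1) = 1
C(2) = 1 + C(1) + C(0) = 1 + 1 + 1 = 3
C(3) = 1 + C(2) + C(1) = 1 + 3 + 1 = 5
C(4) = 1 + C(3) + C(2) = 1 + 5 + 3 = 9
C(5) = 1 + C(4) + C(3) = 1 + 9 + 5 = 15
C(6) = 1 + C(5) + C(4) = 1 + 15 + 9 = 25
C(7) = 1 + C(6) + C(5) = 1 + 25 + 15 = 41
C(8) = 1 + C(7) + C(6) = 1 + 41 + 25 = 67
C(9) = 1 + C(8) + C(7) = 1 + 67 + 41 = 109
C(10) = 1 + C(9) + C(8) = 1 + 109 + 67 = 177
C(11) = 1 + C(10) + C(9) = 1 + 177 + 109 = 287
C(12) = 1 + C(11) + C(10) = 1 + 287 + 177 = 465

465


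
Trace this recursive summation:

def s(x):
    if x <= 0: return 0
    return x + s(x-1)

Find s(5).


s(5)
= 5 + 4 + 3 + 2 + 1 + s(0)
= 5 + 4 + 3 + 2 + 1 + 0
= 15

15


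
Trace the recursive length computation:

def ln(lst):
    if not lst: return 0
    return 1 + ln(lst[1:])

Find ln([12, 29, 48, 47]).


ln([12, 29, 48, 47]) = 1 + ln([29, 48, 47])
ln([29, 48, 47]) = 1 + ln([48, 47])
ln([48, 47]) = 1 + ln([47])
ln([47]) = 1 + ln([])
ln([]) = 0  (base case)
Unwinding: 1 + 1 + 1 + 1 + 0 = 4

4


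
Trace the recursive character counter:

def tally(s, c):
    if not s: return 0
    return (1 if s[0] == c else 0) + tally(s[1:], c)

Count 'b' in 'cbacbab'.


s[0]='c' != 'b' -> 0
s[0]='b' == 'b' -> 1
s[0]='a' != 'b' -> 0
s[0]='c' != 'b' -> 0
s[0]='b' == 'b' -> 1
s[0]='a' != 'b' -> 0
s[0]='b' == 'b' -> 1
Sum: 0 + 1 + 0 + 0 + 1 + 0 + 1 = 3

3


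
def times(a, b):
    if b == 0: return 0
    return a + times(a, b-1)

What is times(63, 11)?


times(63, 11) = 63 + times(63, 10)
times(63, 10) = 63 + times(63, 9)
times(63, 9) = 63 + times(63, 8)
times(63, 8) = 63 + times(63, 7)
times(63, 7) = 63 + times(63, 6)
times(63, 6) = 63 + times(63, 5)
times(63, 5) = 63 + times(63, 4)
times(63, 4) = 63 + times(63, 3)
times(63, 3) = 63 + times(63, 2)
times(63, 2) = 63 + times(63, 1)
times(63, 1) = 63 + times(63, 0)
times(63, 0) = 0  (base case)
Total: 63 + 63 + 63 + 63 + 63 + 63 + 63 + 63 + 63 + 63 + 63 + 0 = 693

693


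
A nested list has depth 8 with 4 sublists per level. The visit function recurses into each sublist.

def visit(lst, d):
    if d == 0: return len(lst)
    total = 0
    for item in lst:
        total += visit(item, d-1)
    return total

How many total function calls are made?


At depth 0 (root): 1 call
At depth 1: each of 1 parents calls visit on 4 children = 4 calls
At depth 2: each of 4 parents calls visit on 4 children = 16 calls
At depth 3: each of 16 parents calls visit on 4 children = 64 calls
At depth 4: each of 64 parents calls visit on 4 children = 256 calls
At depth 5: each of 256 parents calls visit on 4 children = 1024 calls
At depth 6: each of 1024 parents calls visit on 4 children = 4096 calls
At depth 7: each of 4096 parents calls visit on 4 children = 16384 calls
At depth 8: each of 16384 parents calls visit on 4 children = 65536 calls
Total: 1 + 4 + 16 + 64 + 256 + 1024 + 4096 + 16384 + 65536 = 87381

87381


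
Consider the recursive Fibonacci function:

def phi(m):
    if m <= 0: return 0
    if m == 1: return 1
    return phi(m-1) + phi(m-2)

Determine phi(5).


Computing phi(5) bottom-up:
phi(0) = 0
phi(1) = 1
phi(2) = phi(1) + phi(0) = 1 + 0 = 1
phi(3) = phi(2) + phi(1) = 1 + 1 = 2
phi(4) = phi(3) + phi(2) = 2 + 1 = 3
phi(5) = phi(4) + phi(3) = 3 + 2 = 5

5


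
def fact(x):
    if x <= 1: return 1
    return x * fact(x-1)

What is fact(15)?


fact(15)
= 15 * fact(14)
= 15 * 14 * fact(13)
= 15 * 14 * 13 * fact(12)
= 15 * 14 * 13 * 12 * fact(11)
= 15 * 14 * 13 * 12 * 11 * fact(10)
= 15 * 14 * 13 * 12 * 11 * 10 * fact(9)
= 15 * 14 * 13 * 12 * 11 * 10 * 9 * fact(8)
= 15 * 14 * 13 * 12 * 11 * 10 * 9 * 8 * fact(7)
= 15 * 14 * 13 * 12 * 11 * 10 * 9 * 8 * 7 * fact(6)
= 15 * 14 * 13 * 12 * 11 * 10 * 9 * 8 * 7 * 6 * fact(5)
= 15 * 14 * 13 * 12 * 11 * 10 * 9 * 8 * 7 * 6 * 5 * fact(4)
= 15 * 14 * 13 * 12 * 11 * 10 * 9 * 8 * 7 * 6 * 5 * 4 * fact(3)
= 15 * 14 * 13 * 12 * 11 * 10 * 9 * 8 * 7 * 6 * 5 * 4 * 3 * fact(2)
= 15 * 14 * 13 * 12 * 11 * 10 * 9 * 8 * 7 * 6 * 5 * 4 * 3 * 2 * fact(1)
= 15 * 14 * 13 * 12 * 11 * 10 * 9 * 8 * 7 * 6 * 5 * 4 * 3 * 2 * 1
= 1307674368000

1307674368000


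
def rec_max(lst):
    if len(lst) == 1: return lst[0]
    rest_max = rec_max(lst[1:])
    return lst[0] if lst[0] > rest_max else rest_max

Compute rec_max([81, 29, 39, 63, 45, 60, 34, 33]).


rec_max([81, 29, 39, 63, 45, 60, 34, 33]): compare 81 with rec_max([29, 39, 63, 45, 60, 34, 33])
rec_max([29, 39, 63, 45, 60, 34, 33]): compare 29 with rec_max([39, 63, 45, 60, 34, 33])
rec_max([39, 63, 45, 60, 34, 33]): compare 39 with rec_max([63, 45, 60, 34, 33])
rec_max([63, 45, 60, 34, 33]): compare 63 with rec_max([45, 60, 34, 33])
rec_max([45, 60, 34, 33]): compare 45 with rec_max([60, 34, 33])
rec_max([60, 34, 33]): compare 60 with rec_max([34, 33])
rec_max([34, 33]): compare 34 with rec_max([33])
rec_max([33]) = 33  (base case)
Compare 34 with 33 -> 34
Compare 60 with 34 -> 60
Compare 45 with 60 -> 60
Compare 63 with 60 -> 63
Compare 39 with 63 -> 63
Compare 29 with 63 -> 63
Compare 81 with 63 -> 81

81


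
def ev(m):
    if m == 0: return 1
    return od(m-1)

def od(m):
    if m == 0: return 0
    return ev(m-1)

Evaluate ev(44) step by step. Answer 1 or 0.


ev(44) = od(43)
od(43) = ev(42)
ev(42) = od(41)
od(41) = ev(40)
ev(40) = od(39)
od(39) = ev(38)
ev(38) = od(37)
od(37) = ev(36)
ev(36) = od(35)
od(35) = ev(34)
ev(34) = od(33)
od(33) = ev(32)
ev(32) = od(31)
od(31) = ev(30)
ev(30) = od(29)
od(29) = ev(28)
ev(28) = od(27)
od(27) = ev(26)
ev(26) = od(25)
od(25) = ev(24)
ev(24) = od(23)
od(23) = ev(22)
ev(22) = od(21)
od(21) = ev(20)
ev(20) = od(19)
od(19) = ev(18)
ev(18) = od(17)
od(17) = ev(16)
ev(16) = od(15)
od(15) = ev(14)
ev(14) = od(13)
od(13) = ev(12)
ev(12) = od(11)
od(11) = ev(10)
ev(10) = od(9)
od(9) = ev(8)
ev(8) = od(7)
od(7) = ev(6)
ev(6) = od(5)
od(5) = ev(4)
ev(4) = od(3)
od(3) = ev(2)
ev(2) = od(1)
od(1) = ev(0)
ev(0) = 1  (base case)
Result: 1

1


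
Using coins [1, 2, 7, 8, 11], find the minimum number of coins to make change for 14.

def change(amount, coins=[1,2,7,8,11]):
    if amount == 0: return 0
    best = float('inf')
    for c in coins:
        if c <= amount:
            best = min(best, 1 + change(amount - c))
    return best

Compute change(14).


Building up with DP:
change(0) = 0
change(1) = min(1+change(0)=1+0=1) = 1
change(2) = min(1+change(1)=1+1=2, 1+change(0)=1+0=1) = 1
change(3) = min(1+change(2)=1+1=2, 1+change(1)=1+1=2) = 2
change(4) = min(1+change(3)=1+2=3, 1+change(2)=1+1=2) = 2
change(5) = min(1+change(4)=1+2=3, 1+change(3)=1+2=3) = 3
change(6) = min(1+change(5)=1+3=4, 1+change(4)=1+2=3) = 3
change(7) = min(1+change(6)=1+3=4, 1+change(5)=1+3=4, 1+change(0)=1+0=1) = 1
change(8) = min(1+change(7)=1+1=2, 1+change(6)=1+3=4, 1+change(1)=1+1=2, 1+change(0)=1+0=1) = 1
change(9) = min(1+change(8)=1+1=2, 1+change(7)=1+1=2, 1+change(2)=1+1=2, 1+change(1)=1+1=2) = 2
change(10) = min(1+change(9)=1+2=3, 1+change(8)=1+1=2, 1+change(3)=1+2=3, 1+change(2)=1+1=2) = 2
change(11) = min(1+change(10)=1+2=3, 1+change(9)=1+2=3, 1+change(4)=1+2=3, 1+change(3)=1+2=3, 1+change(0)=1+0=1) = 1
change(12) = min(1+change(11)=1+1=2, 1+change(10)=1+2=3, 1+change(5)=1+3=4, 1+change(4)=1+2=3, 1+change(1)=1+1=2) = 2
change(13) = min(1+change(12)=1+2=3, 1+change(11)=1+1=2, 1+change(6)=1+3=4, 1+change(5)=1+3=4, 1+change(2)=1+1=2) = 2
change(14) = min(1+change(13)=1+2=3, 1+change(12)=1+2=3, 1+change(7)=1+1=2, 1+change(6)=1+3=4, 1+change(3)=1+2=3) = 2

2


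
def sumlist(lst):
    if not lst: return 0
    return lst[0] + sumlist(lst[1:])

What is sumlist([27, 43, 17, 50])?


sumlist([27, 43, 17, 50]) = 27 + sumlist([43, 17, 50])
sumlist([43, 17, 50]) = 43 + sumlist([17, 50])
sumlist([17, 50]) = 17 + sumlist([50])
sumlist([50]) = 50 + sumlist([])
sumlist([]) = 0  (base case)
Total: 27 + 43 + 17 + 50 + 0 = 137

137


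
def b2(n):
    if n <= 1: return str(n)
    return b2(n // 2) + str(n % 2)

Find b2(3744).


b2(3744) = b2(1872) + '0'
b2(1872) = b2(936) + '0'
b2(936) = b2(468) + '0'
b2(468) = b2(234) + '0'
b2(234) = b2(117) + '0'
b2(117) = b2(58) + '1'
b2(58) = b2(29) + '0'
b2(29) = b2(14) + '1'
b2(14) = b2(7) + '0'
b2(7) = b2(3) + '1'
b2(3) = b2(1) + '1'
b2(1) = '1'  (base case)
Concatenating: '1' + '1' + '1' + '0' + '1' + '0' + '1' + '0' + '0' + '0' + '0' + '0' = '111010100000'

111010100000


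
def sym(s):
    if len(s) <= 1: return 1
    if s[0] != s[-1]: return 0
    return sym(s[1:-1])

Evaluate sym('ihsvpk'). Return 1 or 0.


sym('ihsvpk'): s[0]='i' != s[-1]='k' -> return 0
Result: 0 (not a palindrome)

0


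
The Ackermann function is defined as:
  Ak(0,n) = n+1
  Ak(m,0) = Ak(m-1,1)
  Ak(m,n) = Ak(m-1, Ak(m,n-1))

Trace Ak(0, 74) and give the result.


Ak(0, 74) = 75
Result: Ak(0, 74) = 75

75


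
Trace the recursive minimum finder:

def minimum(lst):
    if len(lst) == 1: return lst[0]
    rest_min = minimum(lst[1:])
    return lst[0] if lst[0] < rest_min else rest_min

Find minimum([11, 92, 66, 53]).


minimum([11, 92, 66, 53]): compare 11 with minimum([92, 66, 53])
minimum([92, 66, 53]): compare 92 with minimum([66, 53])
minimum([66, 53]): compare 66 with minimum([53])
minimum([53]) = 53  (base case)
Compare 66 with 53 -> 53
Compare 92 with 53 -> 53
Compare 11 with 53 -> 11

11


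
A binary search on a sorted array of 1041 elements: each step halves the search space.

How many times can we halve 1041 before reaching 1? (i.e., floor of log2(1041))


1041 / 2 = 520
520 / 2 = 260
260 / 2 = 130
130 / 2 = 65
65 / 2 = 32
32 / 2 = 16
16 / 2 = 8
8 / 2 = 4
4 / 2 = 2
2 / 2 = 1
Reached 1 after 10 halvings

10


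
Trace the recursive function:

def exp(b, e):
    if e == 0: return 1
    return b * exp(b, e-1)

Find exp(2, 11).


exp(2, 11)
= 2 * exp(2, 10)
= 2 * 2 * exp(2, 9)
= 2 * 2 * 2 * exp(2, 8)
= 2 * 2 * 2 * 2 * exp(2, 7)
= 2 * 2 * 2 * 2 * 2 * exp(2, 6)
= 2 * 2 * 2 * 2 * 2 * 2 * exp(2, 5)
= 2 * 2 * 2 * 2 * 2 * 2 * 2 * exp(2, 4)
= 2 * 2 * 2 * 2 * 2 * 2 * 2 * 2 * exp(2, 3)
= 2 * 2 * 2 * 2 * 2 * 2 * 2 * 2 * 2 * exp(2, 2)
= 2 * 2 * 2 * 2 * 2 * 2 * 2 * 2 * 2 * 2 * exp(2, 1)
= 2 * 2 * 2 * 2 * 2 * 2 * 2 * 2 * 2 * 2 * 2 * exp(2, 0)
= 2 * 2 * 2 * 2 * 2 * 2 * 2 * 2 * 2 * 2 * 2 * 1
= 2048

2048


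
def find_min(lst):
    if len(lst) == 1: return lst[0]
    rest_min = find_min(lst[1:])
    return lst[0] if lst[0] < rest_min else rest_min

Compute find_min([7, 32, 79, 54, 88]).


find_min([7, 32, 79, 54, 88]): compare 7 with find_min([32, 79, 54, 88])
find_min([32, 79, 54, 88]): compare 32 with find_min([79, 54, 88])
find_min([79, 54, 88]): compare 79 with find_min([54, 88])
find_min([54, 88]): compare 54 with find_min([88])
find_min([88]) = 88  (base case)
Compare 54 with 88 -> 54
Compare 79 with 54 -> 54
Compare 32 with 54 -> 32
Compare 7 with 32 -> 7

7


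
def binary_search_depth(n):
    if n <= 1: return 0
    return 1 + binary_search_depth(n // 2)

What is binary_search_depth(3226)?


3226 / 2 = 1613
1613 / 2 = 806
806 / 2 = 403
403 / 2 = 201
201 / 2 = 100
100 / 2 = 50
50 / 2 = 25
25 / 2 = 12
12 / 2 = 6
6 / 2 = 3
3 / 2 = 1
Reached 1 after 11 halvings

11


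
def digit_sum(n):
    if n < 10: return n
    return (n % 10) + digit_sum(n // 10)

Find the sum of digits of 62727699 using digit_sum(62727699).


digit_sum(62727699) = 9 + digit_sum(6272769)
digit_sum(6272769) = 9 + digit_sum(627276)
digit_sum(627276) = 6 + digit_sum(62727)
digit_sum(62727) = 7 + digit_sum(6272)
digit_sum(6272) = 2 + digit_sum(627)
digit_sum(627) = 7 + digit_sum(62)
digit_sum(62) = 2 + digit_sum(6)
digit_sum(6) = 6  (base case)
Total: 9 + 9 + 6 + 7 + 2 + 7 + 2 + 6 = 48

48


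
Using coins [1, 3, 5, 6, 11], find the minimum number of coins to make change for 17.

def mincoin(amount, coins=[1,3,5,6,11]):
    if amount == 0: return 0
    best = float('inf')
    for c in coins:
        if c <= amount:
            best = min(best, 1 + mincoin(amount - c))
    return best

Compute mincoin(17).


Building up with DP:
mincoin(0) = 0
mincoin(1) = min(1+mincoin(0)=1+0=1) = 1
mincoin(2) = min(1+mincoin(1)=1+1=2) = 2
mincoin(3) = min(1+mincoin(2)=1+2=3, 1+mincoin(0)=1+0=1) = 1
mincoin(4) = min(1+mincoin(3)=1+1=2, 1+mincoin(1)=1+1=2) = 2
mincoin(5) = min(1+mincoin(4)=1+2=3, 1+mincoin(2)=1+2=3, 1+mincoin(0)=1+0=1) = 1
mincoin(6) = min(1+mincoin(5)=1+1=2, 1+mincoin(3)=1+1=2, 1+mincoin(1)=1+1=2, 1+mincoin(0)=1+0=1) = 1
mincoin(7) = min(1+mincoin(6)=1+1=2, 1+mincoin(4)=1+2=3, 1+mincoin(2)=1+2=3, 1+mincoin(1)=1+1=2) = 2
mincoin(8) = min(1+mincoin(7)=1+2=3, 1+mincoin(5)=1+1=2, 1+mincoin(3)=1+1=2, 1+mincoin(2)=1+2=3) = 2
mincoin(9) = min(1+mincoin(8)=1+2=3, 1+mincoin(6)=1+1=2, 1+mincoin(4)=1+2=3, 1+mincoin(3)=1+1=2) = 2
mincoin(10) = min(1+mincoin(9)=1+2=3, 1+mincoin(7)=1+2=3, 1+mincoin(5)=1+1=2, 1+mincoin(4)=1+2=3) = 2
mincoin(11) = min(1+mincoin(10)=1+2=3, 1+mincoin(8)=1+2=3, 1+mincoin(6)=1+1=2, 1+mincoin(5)=1+1=2, 1+mincoin(0)=1+0=1) = 1
mincoin(12) = min(1+mincoin(11)=1+1=2, 1+mincoin(9)=1+2=3, 1+mincoin(7)=1+2=3, 1+mincoin(6)=1+1=2, 1+mincoin(1)=1+1=2) = 2
mincoin(13) = min(1+mincoin(12)=1+2=3, 1+mincoin(10)=1+2=3, 1+mincoin(8)=1+2=3, 1+mincoin(7)=1+2=3, 1+mincoin(2)=1+2=3) = 3
mincoin(14) = min(1+mincoin(13)=1+3=4, 1+mincoin(11)=1+1=2, 1+mincoin(9)=1+2=3, 1+mincoin(8)=1+2=3, 1+mincoin(3)=1+1=2) = 2
mincoin(15) = min(1+mincoin(14)=1+2=3, 1+mincoin(12)=1+2=3, 1+mincoin(10)=1+2=3, 1+mincoin(9)=1+2=3, 1+mincoin(4)=1+2=3) = 3
mincoin(16) = min(1+mincoin(15)=1+3=4, 1+mincoin(13)=1+3=4, 1+mincoin(11)=1+1=2, 1+mincoin(10)=1+2=3, 1+mincoin(5)=1+1=2) = 2
mincoin(17) = min(1+mincoin(16)=1+2=3, 1+mincoin(14)=1+2=3, 1+mincoin(12)=1+2=3, 1+mincoin(11)=1+1=2, 1+mincoin(6)=1+1=2) = 2

2


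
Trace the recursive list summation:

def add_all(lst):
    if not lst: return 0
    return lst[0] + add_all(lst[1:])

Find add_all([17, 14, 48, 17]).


add_all([17, 14, 48, 17]) = 17 + add_all([14, 48, 17])
add_all([14, 48, 17]) = 14 + add_all([48, 17])
add_all([48, 17]) = 48 + add_all([17])
add_all([17]) = 17 + add_all([])
add_all([]) = 0  (base case)
Total: 17 + 14 + 48 + 17 + 0 = 96

96


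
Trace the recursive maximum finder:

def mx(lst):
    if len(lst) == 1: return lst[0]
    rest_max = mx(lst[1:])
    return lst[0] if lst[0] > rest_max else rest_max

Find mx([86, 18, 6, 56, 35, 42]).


mx([86, 18, 6, 56, 35, 42]): compare 86 with mx([18, 6, 56, 35, 42])
mx([18, 6, 56, 35, 42]): compare 18 with mx([6, 56, 35, 42])
mx([6, 56, 35, 42]): compare 6 with mx([56, 35, 42])
mx([56, 35, 42]): compare 56 with mx([35, 42])
mx([35, 42]): compare 35 with mx([42])
mx([42]) = 42  (base case)
Compare 35 with 42 -> 42
Compare 56 with 42 -> 56
Compare 6 with 56 -> 56
Compare 18 with 56 -> 56
Compare 86 with 56 -> 86

86


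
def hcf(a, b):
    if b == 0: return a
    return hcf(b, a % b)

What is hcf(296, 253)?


hcf(296, 253) = hcf(253, 43)
hcf(253, 43) = hcf(43, 38)
hcf(43, 38) = hcf(38, 5)
hcf(38, 5) = hcf(5, 3)
hcf(5, 3) = hcf(3, 2)
hcf(3, 2) = hcf(2, 1)
hcf(2, 1) = hcf(1, 0)
hcf(1, 0) = 1  (base case)

1


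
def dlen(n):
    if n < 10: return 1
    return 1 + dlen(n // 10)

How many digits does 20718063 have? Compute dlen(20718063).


dlen(20718063) = 1 + dlen(2071806)
dlen(2071806) = 1 + dlen(207180)
dlen(207180) = 1 + dlen(20718)
dlen(20718) = 1 + dlen(2071)
dlen(2071) = 1 + dlen(207)
dlen(207) = 1 + dlen(20)
dlen(20) = 1 + dlen(2)
dlen(2) = 1  (base case: 2 < 10)
Unwinding: 1 + 1 + 1 + 1 + 1 + 1 + 1 + 1 = 8

8


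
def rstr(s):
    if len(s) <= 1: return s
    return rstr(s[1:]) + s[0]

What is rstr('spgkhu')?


rstr('spgkhu') = rstr('pgkhu') + 's'
rstr('pgkhu') = rstr('gkhu') + 'p'
rstr('gkhu') = rstr('khu') + 'g'
rstr('khu') = rstr('hu') + 'k'
rstr('hu') = rstr('u') + 'h'
rstr('u') = 'u'  (base case)
Concatenating: 'u' + 'h' + 'k' + 'g' + 'p' + 's' = 'uhkgps'

uhkgps


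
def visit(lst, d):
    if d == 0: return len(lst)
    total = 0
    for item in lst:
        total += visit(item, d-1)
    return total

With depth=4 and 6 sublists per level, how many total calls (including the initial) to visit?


At depth 0 (root): 1 call
At depth 1: each of 1 parents calls visit on 6 children = 6 calls
At depth 2: each of 6 parents calls visit on 6 children = 36 calls
At depth 3: each of 36 parents calls visit on 6 children = 216 calls
At depth 4: each of 216 parents calls visit on 6 children = 1296 calls
Total: 1 + 6 + 36 + 216 + 1296 = 1555

1555


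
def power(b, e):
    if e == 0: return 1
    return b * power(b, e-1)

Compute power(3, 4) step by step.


power(3, 4)
= 3 * power(3, 3)
= 3 * 3 * power(3, 2)
= 3 * 3 * 3 * power(3, 1)
= 3 * 3 * 3 * 3 * power(3, 0)
= 3 * 3 * 3 * 3 * 1
= 81

81


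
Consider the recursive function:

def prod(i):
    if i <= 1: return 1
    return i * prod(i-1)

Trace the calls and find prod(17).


prod(17)
= 17 * prod(16)
= 17 * 16 * prod(15)
= 17 * 16 * 15 * prod(14)
= 17 * 16 * 15 * 14 * prod(13)
= 17 * 16 * 15 * 14 * 13 * prod(12)
= 17 * 16 * 15 * 14 * 13 * 12 * prod(11)
= 17 * 16 * 15 * 14 * 13 * 12 * 11 * prod(10)
= 17 * 16 * 15 * 14 * 13 * 12 * 11 * 10 * prod(9)
= 17 * 16 * 15 * 14 * 13 * 12 * 11 * 10 * 9 * prod(8)
= 17 * 16 * 15 * 14 * 13 * 12 * 11 * 10 * 9 * 8 * prod(7)
= 17 * 16 * 15 * 14 * 13 * 12 * 11 * 10 * 9 * 8 * 7 * prod(6)
= 17 * 16 * 15 * 14 * 13 * 12 * 11 * 10 * 9 * 8 * 7 * 6 * prod(5)
= 17 * 16 * 15 * 14 * 13 * 12 * 11 * 10 * 9 * 8 * 7 * 6 * 5 * prod(4)
= 17 * 16 * 15 * 14 * 13 * 12 * 11 * 10 * 9 * 8 * 7 * 6 * 5 * 4 * prod(3)
= 17 * 16 * 15 * 14 * 13 * 12 * 11 * 10 * 9 * 8 * 7 * 6 * 5 * 4 * 3 * prod(2)
= 17 * 16 * 15 * 14 * 13 * 12 * 11 * 10 * 9 * 8 * 7 * 6 * 5 * 4 * 3 * 2 * prod(1)
= 17 * 16 * 15 * 14 * 13 * 12 * 11 * 10 * 9 * 8 * 7 * 6 * 5 * 4 * 3 * 2 * 1
= 355687428096000

355687428096000


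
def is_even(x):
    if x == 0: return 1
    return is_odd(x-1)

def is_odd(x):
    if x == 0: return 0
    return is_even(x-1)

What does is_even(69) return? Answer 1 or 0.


is_even(69) = is_odd(68)
is_odd(68) = is_even(67)
is_even(67) = is_odd(66)
is_odd(66) = is_even(65)
is_even(65) = is_odd(64)
is_odd(64) = is_even(63)
is_even(63) = is_odd(62)
is_odd(62) = is_even(61)
is_even(61) = is_odd(60)
is_odd(60) = is_even(59)
is_even(59) = is_odd(58)
is_odd(58) = is_even(57)
is_even(57) = is_odd(56)
is_odd(56) = is_even(55)
is_even(55) = is_odd(54)
is_odd(54) = is_even(53)
is_even(53) = is_odd(52)
is_odd(52) = is_even(51)
is_even(51) = is_odd(50)
is_odd(50) = is_even(49)
is_even(49) = is_odd(48)
is_odd(48) = is_even(47)
is_even(47) = is_odd(46)
is_odd(46) = is_even(45)
is_even(45) = is_odd(44)
is_odd(44) = is_even(43)
is_even(43) = is_odd(42)
is_odd(42) = is_even(41)
is_even(41) = is_odd(40)
is_odd(40) = is_even(39)
is_even(39) = is_odd(38)
is_odd(38) = is_even(37)
is_even(37) = is_odd(36)
is_odd(36) = is_even(35)
is_even(35) = is_odd(34)
is_odd(34) = is_even(33)
is_even(33) = is_odd(32)
is_odd(32) = is_even(31)
is_even(31) = is_odd(30)
is_odd(30) = is_even(29)
is_even(29) = is_odd(28)
is_odd(28) = is_even(27)
is_even(27) = is_odd(26)
is_odd(26) = is_even(25)
is_even(25) = is_odd(24)
is_odd(24) = is_even(23)
is_even(23) = is_odd(22)
is_odd(22) = is_even(21)
is_even(21) = is_odd(20)
is_odd(20) = is_even(19)
is_even(19) = is_odd(18)
is_odd(18) = is_even(17)
is_even(17) = is_odd(16)
is_odd(16) = is_even(15)
is_even(15) = is_odd(14)
is_odd(14) = is_even(13)
is_even(13) = is_odd(12)
is_odd(12) = is_even(11)
is_even(11) = is_odd(10)
is_odd(10) = is_even(9)
is_even(9) = is_odd(8)
is_odd(8) = is_even(7)
is_even(7) = is_odd(6)
is_odd(6) = is_even(5)
is_even(5) = is_odd(4)
is_odd(4) = is_even(3)
is_even(3) = is_odd(2)
is_odd(2) = is_even(1)
is_even(1) = is_odd(0)
is_odd(0) = 0  (base case)
Result: 0

0


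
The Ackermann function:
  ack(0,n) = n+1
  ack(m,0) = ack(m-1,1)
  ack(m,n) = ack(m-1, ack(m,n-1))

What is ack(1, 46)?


ack(1, 46) = ack(0, ack(1, 45))
  ack(1, 45) = ack(0, ack(1, 44))
    ack(1, 44) = ack(0, ack(1, 43))
      ack(1, 43) = ack(0, ack(1, 42))
        ack(1, 42) = ack(0, ack(1, 41))
          ack(1, 41) = ack(0, ack(1, 40))
          ack(1, 40) = ack(0, ack(1, 39))
          ack(1, 39) = ack(0, ack(1, 38))
          ack(1, 38) = ack(0, ack(1, 37))
          ack(1, 37) = ack(0, ack(1, 36))
          ack(1, 36) = ack(0, ack(1, 35))
          ack(1, 35) = ack(0, ack(1, 34))
          ack(1, 34) = ack(0, ack(1, 33))
          ack(1, 33) = ack(0, ack(1, 32))
          ack(1, 32) = ack(0, ack(1, 31))
          ack(1, 31) = ack(0, ack(1, 30))
          ack(1, 30) = ack(0, ack(1, 29))
          ack(1, 29) = ack(0, ack(1, 28))
          ack(1, 28) = ack(0, ack(1, 27))
          ack(1, 27) = ack(0, ack(1, 26))
          ack(1, 26) = ack(0, ack(1, 25))
          ack(1, 25) = ack(0, ack(1, 24))
          ack(1, 24) = ack(0, ack(1, 23))
          ack(1, 23) = ack(0, ack(1, 22))
          ack(1, 22) = ack(0, ack(1, 21))
... (trace truncated)
Result: ack(1, 46) = 48

48


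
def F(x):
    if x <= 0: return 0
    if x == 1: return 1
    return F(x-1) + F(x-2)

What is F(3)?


Computing F(3) bottom-up:
F(0) = 0
F(1) = 1
F(2) = F(1) + F(0) = 1 + 0 = 1
F(3) = F(2) + F(1) = 1 + 1 = 2

2


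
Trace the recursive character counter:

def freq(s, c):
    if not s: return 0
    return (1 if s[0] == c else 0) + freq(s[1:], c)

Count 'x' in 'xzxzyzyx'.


s[0]='x' == 'x' -> 1
s[0]='z' != 'x' -> 0
s[0]='x' == 'x' -> 1
s[0]='z' != 'x' -> 0
s[0]='y' != 'x' -> 0
s[0]='z' != 'x' -> 0
s[0]='y' != 'x' -> 0
s[0]='x' == 'x' -> 1
Sum: 1 + 0 + 1 + 0 + 0 + 0 + 0 + 1 = 3

3


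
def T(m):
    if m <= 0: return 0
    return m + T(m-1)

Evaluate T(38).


T(38)
= 38 + 37 + 36 + 35 + 34 + 33 + 32 + 31 + 30 + 29 + 28 + 27 + 26 + 25 + 24 + 23 + 22 + 21 + 20 + 19 + 18 + 17 + 16 + 15 + 14 + 13 + 12 + 11 + 10 + 9 + 8 + 7 + 6 + 5 + 4 + 3 + 2 + 1 + T(0)
= 38 + 37 + 36 + 35 + 34 + 33 + 32 + 31 + 30 + 29 + 28 + 27 + 26 + 25 + 24 + 23 + 22 + 21 + 20 + 19 + 18 + 17 + 16 + 15 + 14 + 13 + 12 + 11 + 10 + 9 + 8 + 7 + 6 + 5 + 4 + 3 + 2 + 1 + 0
= 741

741


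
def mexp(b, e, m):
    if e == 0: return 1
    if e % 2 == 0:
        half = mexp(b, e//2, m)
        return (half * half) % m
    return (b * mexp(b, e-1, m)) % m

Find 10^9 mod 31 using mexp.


mexp(10, 9, 31): e is odd, compute mexp(10, 8, 31)
  mexp(10, 8, 31): e is even, compute mexp(10, 4, 31)
    mexp(10, 4, 31): e is even, compute mexp(10, 2, 31)
      mexp(10, 2, 31): e is even, compute mexp(10, 1, 31)
        mexp(10, 1, 31): e is odd, compute mexp(10, 0, 31)
          mexp(10, 0, 31) = 1
        (10 * 1) % 31 = 10
      half=10, (10*10) % 31 = 7
    half=7, (7*7) % 31 = 18
  half=18, (18*18) % 31 = 14
(10 * 14) % 31 = 16

16


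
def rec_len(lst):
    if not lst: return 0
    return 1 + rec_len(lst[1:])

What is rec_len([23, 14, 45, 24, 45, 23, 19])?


rec_len([23, 14, 45, 24, 45, 23, 19]) = 1 + rec_len([14, 45, 24, 45, 23, 19])
rec_len([14, 45, 24, 45, 23, 19]) = 1 + rec_len([45, 24, 45, 23, 19])
rec_len([45, 24, 45, 23, 19]) = 1 + rec_len([24, 45, 23, 19])
rec_len([24, 45, 23, 19]) = 1 + rec_len([45, 23, 19])
rec_len([45, 23, 19]) = 1 + rec_len([23, 19])
rec_len([23, 19]) = 1 + rec_len([19])
rec_len([19]) = 1 + rec_len([])
rec_len([]) = 0  (base case)
Unwinding: 1 + 1 + 1 + 1 + 1 + 1 + 1 + 0 = 7

7
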